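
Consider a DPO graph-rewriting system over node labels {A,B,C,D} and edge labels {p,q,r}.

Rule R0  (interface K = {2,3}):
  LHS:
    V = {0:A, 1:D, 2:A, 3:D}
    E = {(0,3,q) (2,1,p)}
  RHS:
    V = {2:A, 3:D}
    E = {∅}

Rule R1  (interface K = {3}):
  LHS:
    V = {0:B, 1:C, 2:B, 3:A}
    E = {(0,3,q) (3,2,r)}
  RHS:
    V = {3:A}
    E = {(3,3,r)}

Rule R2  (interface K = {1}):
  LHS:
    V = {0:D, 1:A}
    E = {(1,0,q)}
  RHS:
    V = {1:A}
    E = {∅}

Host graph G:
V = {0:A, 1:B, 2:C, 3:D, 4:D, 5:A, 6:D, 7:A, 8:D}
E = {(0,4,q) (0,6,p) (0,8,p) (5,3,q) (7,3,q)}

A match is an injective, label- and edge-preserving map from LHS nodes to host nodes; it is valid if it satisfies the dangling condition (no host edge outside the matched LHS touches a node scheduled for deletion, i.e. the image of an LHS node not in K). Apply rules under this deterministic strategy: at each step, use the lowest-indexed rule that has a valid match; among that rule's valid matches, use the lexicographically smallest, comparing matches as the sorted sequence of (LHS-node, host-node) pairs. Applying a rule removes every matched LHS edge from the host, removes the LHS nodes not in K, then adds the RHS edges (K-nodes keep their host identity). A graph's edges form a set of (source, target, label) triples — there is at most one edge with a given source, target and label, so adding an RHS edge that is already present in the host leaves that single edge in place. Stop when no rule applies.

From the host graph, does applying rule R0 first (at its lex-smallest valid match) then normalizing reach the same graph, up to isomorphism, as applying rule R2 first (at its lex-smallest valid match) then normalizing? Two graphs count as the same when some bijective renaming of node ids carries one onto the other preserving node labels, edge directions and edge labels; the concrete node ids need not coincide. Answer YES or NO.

branch R0-first: apply at {0↦5, 1↦6, 2↦0, 3↦3} → |E|=3, then 2 more step(s) → NF |V|=4 |E|=0 V={0:A, 1:B, 2:C, 3:D} E=∅
branch R2-first: apply at {0↦4, 1↦0} → |E|=4, then 2 more step(s) → NF |V|=4 |E|=0 V={0:A, 1:B, 2:C, 3:D} E=∅
graphs isomorphic (equal up to label-preserving node renaming)

Answer: YES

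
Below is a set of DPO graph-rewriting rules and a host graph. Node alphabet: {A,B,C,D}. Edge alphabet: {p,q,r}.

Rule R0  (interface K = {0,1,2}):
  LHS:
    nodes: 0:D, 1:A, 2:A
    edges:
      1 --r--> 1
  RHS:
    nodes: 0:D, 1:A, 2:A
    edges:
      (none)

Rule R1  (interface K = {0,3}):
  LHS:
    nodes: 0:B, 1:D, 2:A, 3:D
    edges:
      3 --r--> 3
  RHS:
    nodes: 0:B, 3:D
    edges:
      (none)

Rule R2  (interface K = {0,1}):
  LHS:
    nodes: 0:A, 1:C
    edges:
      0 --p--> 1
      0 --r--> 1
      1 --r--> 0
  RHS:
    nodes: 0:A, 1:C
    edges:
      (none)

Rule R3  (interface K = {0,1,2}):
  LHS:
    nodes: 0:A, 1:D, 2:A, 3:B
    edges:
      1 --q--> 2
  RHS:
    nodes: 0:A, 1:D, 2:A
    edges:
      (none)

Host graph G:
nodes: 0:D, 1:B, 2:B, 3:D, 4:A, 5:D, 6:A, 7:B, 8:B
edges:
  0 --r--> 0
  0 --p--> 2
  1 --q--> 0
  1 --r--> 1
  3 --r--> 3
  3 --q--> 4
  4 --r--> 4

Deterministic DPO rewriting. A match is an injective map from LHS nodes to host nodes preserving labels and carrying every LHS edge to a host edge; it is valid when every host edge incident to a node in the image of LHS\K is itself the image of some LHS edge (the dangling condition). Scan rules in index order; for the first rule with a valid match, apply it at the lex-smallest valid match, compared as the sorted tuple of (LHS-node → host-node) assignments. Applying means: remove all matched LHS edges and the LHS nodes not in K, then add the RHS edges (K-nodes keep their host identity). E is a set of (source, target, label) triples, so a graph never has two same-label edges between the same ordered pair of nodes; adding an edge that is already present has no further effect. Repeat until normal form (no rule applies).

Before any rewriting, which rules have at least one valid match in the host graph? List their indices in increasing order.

Answer: [R0,R1,R3]

Steps:
R0: 3 valid matches — {0↦0, 1↦4, 2↦6}, {0↦3, 1↦4, 2↦6}, {0↦5, 1↦4, 2↦6}
R1: 8 valid matches — {0↦1, 1↦5, 2↦6, 3↦0}, {0↦1, 1↦5, 2↦6, 3↦3}, {0↦2, 1↦5, 2↦6, 3↦0} (+5 more)
R2: no valid match — LHS pattern not found
R3: 2 valid matches — {0↦6, 1↦3, 2↦4, 3↦7}, {0↦6, 1↦3, 2↦4, 3↦8}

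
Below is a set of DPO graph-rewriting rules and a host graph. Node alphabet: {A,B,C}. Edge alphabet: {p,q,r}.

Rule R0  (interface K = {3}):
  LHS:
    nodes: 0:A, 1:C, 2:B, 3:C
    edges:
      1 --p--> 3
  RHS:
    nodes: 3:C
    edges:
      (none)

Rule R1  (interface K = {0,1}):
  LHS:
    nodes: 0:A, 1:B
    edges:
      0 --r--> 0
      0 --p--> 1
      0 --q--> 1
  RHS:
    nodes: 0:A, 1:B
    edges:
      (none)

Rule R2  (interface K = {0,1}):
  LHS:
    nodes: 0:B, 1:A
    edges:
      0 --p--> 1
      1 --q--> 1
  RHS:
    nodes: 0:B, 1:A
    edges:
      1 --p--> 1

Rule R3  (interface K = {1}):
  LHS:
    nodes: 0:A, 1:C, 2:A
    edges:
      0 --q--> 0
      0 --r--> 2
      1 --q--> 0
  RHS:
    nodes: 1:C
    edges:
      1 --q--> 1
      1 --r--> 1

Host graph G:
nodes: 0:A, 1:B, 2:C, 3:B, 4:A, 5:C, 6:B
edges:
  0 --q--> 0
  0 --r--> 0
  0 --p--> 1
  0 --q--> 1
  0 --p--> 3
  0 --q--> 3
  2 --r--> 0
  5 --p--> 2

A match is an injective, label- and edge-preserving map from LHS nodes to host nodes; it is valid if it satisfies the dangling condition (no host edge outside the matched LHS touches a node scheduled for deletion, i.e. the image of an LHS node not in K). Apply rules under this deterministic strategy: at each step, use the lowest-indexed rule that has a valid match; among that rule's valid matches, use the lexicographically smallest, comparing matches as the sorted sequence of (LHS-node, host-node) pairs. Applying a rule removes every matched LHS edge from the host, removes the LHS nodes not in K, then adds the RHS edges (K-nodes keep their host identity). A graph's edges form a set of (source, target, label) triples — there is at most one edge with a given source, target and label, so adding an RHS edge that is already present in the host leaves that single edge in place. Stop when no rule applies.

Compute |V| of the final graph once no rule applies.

Answer: 4

Rewrite trace:
[0] host  ⇒  7 nodes, 8 edges  {0-q->0 0-r->0 0-p->1 0-q->1 0-p->3 0-q->3 2-r->0 5-p->2}
[1] R0 @ {0↦4, 1↦5, 2↦6, 3↦2}  ⇒  4 nodes, 7 edges  {0-q->0 0-r->0 0-p->1 0-q->1 0-p->3 0-q->3 2-r->0}
[2] R1 @ {0↦0, 1↦1}  ⇒  4 nodes, 4 edges  {0-q->0 0-p->3 0-q->3 2-r->0}
final graph: no rule applies after step 2
NF nodes: {0:A, 1:B, 2:C, 3:B}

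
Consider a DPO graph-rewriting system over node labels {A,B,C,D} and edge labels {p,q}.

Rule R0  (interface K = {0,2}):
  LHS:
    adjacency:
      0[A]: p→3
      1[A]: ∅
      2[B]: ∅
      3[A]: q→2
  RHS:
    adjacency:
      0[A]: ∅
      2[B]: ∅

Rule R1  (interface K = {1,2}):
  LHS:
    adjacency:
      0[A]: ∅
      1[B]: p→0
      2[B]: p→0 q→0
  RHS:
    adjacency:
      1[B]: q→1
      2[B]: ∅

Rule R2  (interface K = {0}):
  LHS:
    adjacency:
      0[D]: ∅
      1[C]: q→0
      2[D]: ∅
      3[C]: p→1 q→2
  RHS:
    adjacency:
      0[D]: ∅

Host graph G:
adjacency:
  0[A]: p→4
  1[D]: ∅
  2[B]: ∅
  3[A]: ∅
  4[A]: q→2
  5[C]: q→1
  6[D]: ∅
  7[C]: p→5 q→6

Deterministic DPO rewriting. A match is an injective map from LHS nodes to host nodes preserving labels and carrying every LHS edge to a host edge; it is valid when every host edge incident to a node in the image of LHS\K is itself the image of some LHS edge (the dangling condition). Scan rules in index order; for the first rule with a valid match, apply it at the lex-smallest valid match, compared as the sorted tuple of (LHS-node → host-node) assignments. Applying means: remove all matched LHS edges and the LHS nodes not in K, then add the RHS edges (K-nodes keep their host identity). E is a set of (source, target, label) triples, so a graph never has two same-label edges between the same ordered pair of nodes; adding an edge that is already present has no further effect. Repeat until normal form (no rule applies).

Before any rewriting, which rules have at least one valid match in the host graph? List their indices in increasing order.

Answer: [R0,R2]

Steps:
R0: 1 valid match — {0↦0, 1↦3, 2↦2, 3↦4}
R1: no valid match — LHS pattern not found
R2: 1 valid match — {0↦1, 1↦5, 2↦6, 3↦7}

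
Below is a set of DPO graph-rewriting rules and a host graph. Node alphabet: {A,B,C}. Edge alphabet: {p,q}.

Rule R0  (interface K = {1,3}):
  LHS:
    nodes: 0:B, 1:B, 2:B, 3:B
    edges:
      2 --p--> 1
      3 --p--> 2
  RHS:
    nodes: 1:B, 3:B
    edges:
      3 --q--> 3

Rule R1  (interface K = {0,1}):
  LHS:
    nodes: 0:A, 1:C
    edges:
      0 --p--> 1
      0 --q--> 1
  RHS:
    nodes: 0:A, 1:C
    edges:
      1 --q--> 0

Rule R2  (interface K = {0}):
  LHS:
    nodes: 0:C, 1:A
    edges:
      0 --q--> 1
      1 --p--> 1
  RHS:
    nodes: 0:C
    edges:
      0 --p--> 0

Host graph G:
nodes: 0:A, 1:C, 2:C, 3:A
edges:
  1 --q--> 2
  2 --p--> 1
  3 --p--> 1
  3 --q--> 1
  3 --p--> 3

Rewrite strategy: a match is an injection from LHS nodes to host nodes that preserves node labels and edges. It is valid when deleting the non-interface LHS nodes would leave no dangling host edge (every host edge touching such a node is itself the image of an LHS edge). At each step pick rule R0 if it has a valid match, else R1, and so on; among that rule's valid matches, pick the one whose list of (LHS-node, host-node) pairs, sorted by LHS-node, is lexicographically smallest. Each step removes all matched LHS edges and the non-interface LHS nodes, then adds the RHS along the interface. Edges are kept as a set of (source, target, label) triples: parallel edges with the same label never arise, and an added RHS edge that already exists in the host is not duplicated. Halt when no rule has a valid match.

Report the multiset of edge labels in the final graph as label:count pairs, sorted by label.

initial: |V|=4 |E|=5  E = 1-q->2 2-p->1 3-p->1 3-q->1 3-p->3
step 1: apply R1 at {0↦3, 1↦1}  → |V|=4 |E|=4  E = 1-q->2 1-q->3 2-p->1 3-p->3
step 2: apply R2 at {0↦1, 1↦3}  → |V|=3 |E|=3  E = 1-p->1 1-q->2 2-p->1
halt: no rule applies after step 2
NF edges: [(1, 1, 'p'), (1, 2, 'q'), (2, 1, 'p')]

Answer: p:2 q:1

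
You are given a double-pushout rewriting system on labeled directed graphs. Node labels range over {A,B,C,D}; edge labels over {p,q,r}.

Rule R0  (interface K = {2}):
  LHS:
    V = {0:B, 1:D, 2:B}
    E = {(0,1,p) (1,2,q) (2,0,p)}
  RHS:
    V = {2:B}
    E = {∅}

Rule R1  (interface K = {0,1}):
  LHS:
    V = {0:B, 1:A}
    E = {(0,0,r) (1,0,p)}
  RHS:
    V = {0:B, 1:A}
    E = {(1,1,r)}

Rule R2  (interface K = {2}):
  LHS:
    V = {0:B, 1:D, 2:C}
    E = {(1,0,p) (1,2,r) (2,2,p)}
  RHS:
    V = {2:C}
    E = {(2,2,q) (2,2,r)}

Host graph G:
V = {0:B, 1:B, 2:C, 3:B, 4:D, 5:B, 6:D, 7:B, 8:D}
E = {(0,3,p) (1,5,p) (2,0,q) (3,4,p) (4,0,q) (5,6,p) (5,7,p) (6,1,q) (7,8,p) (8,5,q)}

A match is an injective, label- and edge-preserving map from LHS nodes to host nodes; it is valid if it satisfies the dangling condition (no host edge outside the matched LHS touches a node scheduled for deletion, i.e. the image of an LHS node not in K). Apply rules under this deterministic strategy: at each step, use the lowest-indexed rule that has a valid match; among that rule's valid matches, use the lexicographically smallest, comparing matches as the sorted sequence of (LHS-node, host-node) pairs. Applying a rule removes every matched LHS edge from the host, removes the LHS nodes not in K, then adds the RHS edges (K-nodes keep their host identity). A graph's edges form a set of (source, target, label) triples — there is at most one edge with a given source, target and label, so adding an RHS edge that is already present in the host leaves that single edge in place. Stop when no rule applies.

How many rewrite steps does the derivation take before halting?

Answer: 3

Steps:
start.  V:9 E:10  edges: 0-p->3 1-p->5 2-q->0 3-p->4 4-q->0 5-p->6 5-p->7 6-q->1 7-p->8 8-q->5
1. fire R0 via {0↦3, 1↦4, 2↦0}  →  V:7 E:7  edges: 1-p->5 2-q->0 5-p->6 5-p->7 6-q->1 7-p->8 8-q->5
2. fire R0 via {0↦7, 1↦8, 2↦5}  →  V:5 E:4  edges: 1-p->5 2-q->0 5-p->6 6-q->1
3. fire R0 via {0↦5, 1↦6, 2↦1}  →  V:3 E:1  edges: 2-q->0
halt: no rule applies after step 3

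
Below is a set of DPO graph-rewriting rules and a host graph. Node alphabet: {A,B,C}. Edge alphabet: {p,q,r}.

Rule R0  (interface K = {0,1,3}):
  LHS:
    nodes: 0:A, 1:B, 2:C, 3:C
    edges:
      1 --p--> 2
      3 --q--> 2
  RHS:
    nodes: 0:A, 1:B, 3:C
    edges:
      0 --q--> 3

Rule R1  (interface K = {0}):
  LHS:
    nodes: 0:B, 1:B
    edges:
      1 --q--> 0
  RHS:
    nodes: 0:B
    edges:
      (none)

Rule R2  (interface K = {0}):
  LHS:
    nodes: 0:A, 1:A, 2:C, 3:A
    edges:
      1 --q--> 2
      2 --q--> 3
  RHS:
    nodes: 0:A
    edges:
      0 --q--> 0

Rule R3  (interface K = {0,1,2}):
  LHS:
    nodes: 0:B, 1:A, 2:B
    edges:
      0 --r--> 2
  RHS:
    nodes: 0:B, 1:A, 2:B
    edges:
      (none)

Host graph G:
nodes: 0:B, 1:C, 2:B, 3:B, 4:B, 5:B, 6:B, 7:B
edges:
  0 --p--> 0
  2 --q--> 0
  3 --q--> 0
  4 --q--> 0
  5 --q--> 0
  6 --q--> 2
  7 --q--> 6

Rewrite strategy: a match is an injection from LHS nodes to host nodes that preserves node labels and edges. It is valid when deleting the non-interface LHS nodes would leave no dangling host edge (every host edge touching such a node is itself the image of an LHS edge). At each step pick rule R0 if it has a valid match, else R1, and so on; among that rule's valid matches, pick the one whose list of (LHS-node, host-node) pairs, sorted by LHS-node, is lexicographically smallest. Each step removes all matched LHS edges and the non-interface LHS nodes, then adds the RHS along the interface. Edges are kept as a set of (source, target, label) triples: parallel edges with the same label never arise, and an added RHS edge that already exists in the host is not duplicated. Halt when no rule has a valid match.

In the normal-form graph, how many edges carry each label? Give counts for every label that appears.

Answer: p:1

Rewrite trace:
[0] host  ⇒  8 nodes, 7 edges  {0-p->0 2-q->0 3-q->0 4-q->0 5-q->0 6-q->2 7-q->6}
[1] R1 @ {0↦0, 1↦3}  ⇒  7 nodes, 6 edges  {0-p->0 2-q->0 4-q->0 5-q->0 6-q->2 7-q->6}
[2] R1 @ {0↦0, 1↦4}  ⇒  6 nodes, 5 edges  {0-p->0 2-q->0 5-q->0 6-q->2 7-q->6}
[3] R1 @ {0↦0, 1↦5}  ⇒  5 nodes, 4 edges  {0-p->0 2-q->0 6-q->2 7-q->6}
[4] R1 @ {0↦6, 1↦7}  ⇒  4 nodes, 3 edges  {0-p->0 2-q->0 6-q->2}
[5] R1 @ {0↦2, 1↦6}  ⇒  3 nodes, 2 edges  {0-p->0 2-q->0}
[6] R1 @ {0↦0, 1↦2}  ⇒  2 nodes, 1 edges  {0-p->0}
halt: no rule applies after step 6
NF edges: [(0, 0, 'p')]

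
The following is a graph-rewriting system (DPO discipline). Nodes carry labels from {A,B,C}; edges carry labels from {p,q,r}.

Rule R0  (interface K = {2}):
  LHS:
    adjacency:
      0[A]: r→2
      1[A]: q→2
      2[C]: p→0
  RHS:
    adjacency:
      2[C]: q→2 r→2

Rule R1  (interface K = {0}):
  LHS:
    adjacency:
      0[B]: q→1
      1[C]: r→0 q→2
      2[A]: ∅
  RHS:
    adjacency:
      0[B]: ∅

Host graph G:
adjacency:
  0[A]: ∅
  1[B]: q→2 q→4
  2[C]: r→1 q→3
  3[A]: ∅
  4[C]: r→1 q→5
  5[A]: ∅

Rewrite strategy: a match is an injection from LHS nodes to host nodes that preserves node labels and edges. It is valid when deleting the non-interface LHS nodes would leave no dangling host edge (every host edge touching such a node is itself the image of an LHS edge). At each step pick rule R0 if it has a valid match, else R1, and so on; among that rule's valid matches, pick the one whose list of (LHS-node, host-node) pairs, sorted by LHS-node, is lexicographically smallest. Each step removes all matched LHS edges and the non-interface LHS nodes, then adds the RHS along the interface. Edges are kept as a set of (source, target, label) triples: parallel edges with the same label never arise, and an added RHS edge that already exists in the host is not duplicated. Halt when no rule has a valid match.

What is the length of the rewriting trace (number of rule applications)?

[0] host  ⇒  6 nodes, 6 edges  {1-q->2 1-q->4 2-r->1 2-q->3 4-r->1 4-q->5}
[1] R1 @ {0↦1, 1↦2, 2↦3}  ⇒  4 nodes, 3 edges  {1-q->4 4-r->1 4-q->5}
[2] R1 @ {0↦1, 1↦4, 2↦5}  ⇒  2 nodes, 0 edges  {∅}
final graph: no rule applies after step 2

Answer: 2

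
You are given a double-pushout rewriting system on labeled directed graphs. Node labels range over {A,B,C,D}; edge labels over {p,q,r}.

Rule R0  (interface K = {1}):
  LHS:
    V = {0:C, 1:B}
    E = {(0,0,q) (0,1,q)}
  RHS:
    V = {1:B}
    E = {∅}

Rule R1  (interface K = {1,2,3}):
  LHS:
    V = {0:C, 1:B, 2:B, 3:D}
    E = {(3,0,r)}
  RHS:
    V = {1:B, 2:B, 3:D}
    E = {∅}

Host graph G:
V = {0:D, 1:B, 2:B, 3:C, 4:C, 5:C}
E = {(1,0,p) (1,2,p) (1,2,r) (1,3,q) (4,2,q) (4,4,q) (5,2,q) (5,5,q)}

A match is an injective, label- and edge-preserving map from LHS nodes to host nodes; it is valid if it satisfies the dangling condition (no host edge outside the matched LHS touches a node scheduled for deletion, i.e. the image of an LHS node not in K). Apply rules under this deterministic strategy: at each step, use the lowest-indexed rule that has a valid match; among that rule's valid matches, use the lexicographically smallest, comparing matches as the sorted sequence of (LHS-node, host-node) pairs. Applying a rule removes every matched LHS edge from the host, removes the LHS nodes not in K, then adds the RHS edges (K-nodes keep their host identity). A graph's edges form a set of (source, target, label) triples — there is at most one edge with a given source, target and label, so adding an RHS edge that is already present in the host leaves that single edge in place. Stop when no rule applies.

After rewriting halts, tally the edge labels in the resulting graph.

Answer: p:2 q:1 r:1

Derivation:
initial: |V|=6 |E|=8  E = 1-p->0 1-p->2 1-r->2 1-q->3 4-q->2 4-q->4 5-q->2 5-q->5
step 1: apply R0 at {0↦4, 1↦2}  → |V|=5 |E|=6  E = 1-p->0 1-p->2 1-r->2 1-q->3 5-q->2 5-q->5
step 2: apply R0 at {0↦5, 1↦2}  → |V|=4 |E|=4  E = 1-p->0 1-p->2 1-r->2 1-q->3
halt: no rule applies after step 2
NF edges: [(1, 0, 'p'), (1, 2, 'p'), (1, 2, 'r'), (1, 3, 'q')]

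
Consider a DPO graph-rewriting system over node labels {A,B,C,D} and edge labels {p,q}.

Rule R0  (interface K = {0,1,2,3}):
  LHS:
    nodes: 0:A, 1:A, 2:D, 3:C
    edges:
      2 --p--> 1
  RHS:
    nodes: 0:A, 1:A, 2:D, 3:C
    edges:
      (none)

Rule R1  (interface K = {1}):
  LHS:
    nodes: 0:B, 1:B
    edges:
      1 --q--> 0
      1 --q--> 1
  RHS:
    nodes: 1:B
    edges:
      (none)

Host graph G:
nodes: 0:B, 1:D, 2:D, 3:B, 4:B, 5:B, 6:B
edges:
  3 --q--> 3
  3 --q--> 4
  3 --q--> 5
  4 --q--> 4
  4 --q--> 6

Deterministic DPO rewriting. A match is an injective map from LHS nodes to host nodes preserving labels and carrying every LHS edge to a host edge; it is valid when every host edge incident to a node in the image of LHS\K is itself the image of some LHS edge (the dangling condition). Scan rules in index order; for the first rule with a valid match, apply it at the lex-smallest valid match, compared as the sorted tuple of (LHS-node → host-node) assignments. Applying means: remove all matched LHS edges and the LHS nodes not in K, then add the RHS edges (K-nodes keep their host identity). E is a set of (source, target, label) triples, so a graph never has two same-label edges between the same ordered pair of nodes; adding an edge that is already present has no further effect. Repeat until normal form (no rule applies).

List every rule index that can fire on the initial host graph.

Answer: [R1]

Derivation:
R0: no valid match — LHS pattern not found
R1: 2 valid matches — {0↦5, 1↦3}, {0↦6, 1↦4}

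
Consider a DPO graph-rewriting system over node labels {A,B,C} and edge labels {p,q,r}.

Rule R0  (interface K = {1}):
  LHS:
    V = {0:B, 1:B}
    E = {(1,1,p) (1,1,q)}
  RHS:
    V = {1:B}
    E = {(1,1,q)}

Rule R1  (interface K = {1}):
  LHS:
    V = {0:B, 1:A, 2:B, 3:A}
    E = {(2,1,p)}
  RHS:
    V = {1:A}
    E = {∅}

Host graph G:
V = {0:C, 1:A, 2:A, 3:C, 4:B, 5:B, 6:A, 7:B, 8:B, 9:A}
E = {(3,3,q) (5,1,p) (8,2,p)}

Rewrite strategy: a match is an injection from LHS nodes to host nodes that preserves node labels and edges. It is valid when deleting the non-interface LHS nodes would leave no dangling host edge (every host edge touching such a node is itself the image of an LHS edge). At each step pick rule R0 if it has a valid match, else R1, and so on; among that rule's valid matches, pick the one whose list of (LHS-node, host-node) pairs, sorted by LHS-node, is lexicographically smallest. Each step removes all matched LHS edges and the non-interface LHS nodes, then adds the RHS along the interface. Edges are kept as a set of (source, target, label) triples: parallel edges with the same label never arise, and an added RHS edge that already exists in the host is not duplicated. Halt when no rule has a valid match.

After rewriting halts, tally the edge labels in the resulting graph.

Answer: q:1

Derivation:
initial: |V|=10 |E|=3  E = 3-q->3 5-p->1 8-p->2
step 1: apply R1 at {0↦4, 1↦1, 2↦5, 3↦6}  → |V|=7 |E|=2  E = 3-q->3 8-p->2
step 2: apply R1 at {0↦7, 1↦2, 2↦8, 3↦1}  → |V|=4 |E|=1  E = 3-q->3
normal form: no rule applies after step 2
NF edges: [(3, 3, 'q')]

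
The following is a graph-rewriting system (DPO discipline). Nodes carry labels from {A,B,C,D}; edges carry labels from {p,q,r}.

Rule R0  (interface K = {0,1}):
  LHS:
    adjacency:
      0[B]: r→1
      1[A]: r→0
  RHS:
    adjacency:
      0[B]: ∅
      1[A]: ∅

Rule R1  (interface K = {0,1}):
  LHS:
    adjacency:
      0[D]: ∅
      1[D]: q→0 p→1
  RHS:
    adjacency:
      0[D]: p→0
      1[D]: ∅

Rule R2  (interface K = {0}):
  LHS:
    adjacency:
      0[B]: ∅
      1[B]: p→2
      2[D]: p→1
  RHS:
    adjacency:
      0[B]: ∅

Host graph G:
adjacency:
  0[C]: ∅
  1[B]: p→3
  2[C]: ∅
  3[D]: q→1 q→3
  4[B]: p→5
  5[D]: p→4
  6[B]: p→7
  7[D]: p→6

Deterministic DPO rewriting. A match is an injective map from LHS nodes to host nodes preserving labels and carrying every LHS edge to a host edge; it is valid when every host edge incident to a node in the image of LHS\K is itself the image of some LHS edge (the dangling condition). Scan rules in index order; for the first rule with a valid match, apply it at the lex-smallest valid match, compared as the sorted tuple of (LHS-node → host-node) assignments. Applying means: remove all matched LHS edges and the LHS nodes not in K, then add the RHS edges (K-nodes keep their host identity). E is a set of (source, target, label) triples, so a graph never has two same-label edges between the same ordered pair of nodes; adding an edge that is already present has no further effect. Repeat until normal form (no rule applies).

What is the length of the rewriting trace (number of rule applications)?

Answer: 2

Rewrite trace:
[0] host  ⇒  8 nodes, 7 edges  {1-p->3 3-q->1 3-q->3 4-p->5 5-p->4 6-p->7 7-p->6}
[1] R2 @ {0↦1, 1↦4, 2↦5}  ⇒  6 nodes, 5 edges  {1-p->3 3-q->1 3-q->3 6-p->7 7-p->6}
[2] R2 @ {0↦1, 1↦6, 2↦7}  ⇒  4 nodes, 3 edges  {1-p->3 3-q->1 3-q->3}
final graph: no rule applies after step 2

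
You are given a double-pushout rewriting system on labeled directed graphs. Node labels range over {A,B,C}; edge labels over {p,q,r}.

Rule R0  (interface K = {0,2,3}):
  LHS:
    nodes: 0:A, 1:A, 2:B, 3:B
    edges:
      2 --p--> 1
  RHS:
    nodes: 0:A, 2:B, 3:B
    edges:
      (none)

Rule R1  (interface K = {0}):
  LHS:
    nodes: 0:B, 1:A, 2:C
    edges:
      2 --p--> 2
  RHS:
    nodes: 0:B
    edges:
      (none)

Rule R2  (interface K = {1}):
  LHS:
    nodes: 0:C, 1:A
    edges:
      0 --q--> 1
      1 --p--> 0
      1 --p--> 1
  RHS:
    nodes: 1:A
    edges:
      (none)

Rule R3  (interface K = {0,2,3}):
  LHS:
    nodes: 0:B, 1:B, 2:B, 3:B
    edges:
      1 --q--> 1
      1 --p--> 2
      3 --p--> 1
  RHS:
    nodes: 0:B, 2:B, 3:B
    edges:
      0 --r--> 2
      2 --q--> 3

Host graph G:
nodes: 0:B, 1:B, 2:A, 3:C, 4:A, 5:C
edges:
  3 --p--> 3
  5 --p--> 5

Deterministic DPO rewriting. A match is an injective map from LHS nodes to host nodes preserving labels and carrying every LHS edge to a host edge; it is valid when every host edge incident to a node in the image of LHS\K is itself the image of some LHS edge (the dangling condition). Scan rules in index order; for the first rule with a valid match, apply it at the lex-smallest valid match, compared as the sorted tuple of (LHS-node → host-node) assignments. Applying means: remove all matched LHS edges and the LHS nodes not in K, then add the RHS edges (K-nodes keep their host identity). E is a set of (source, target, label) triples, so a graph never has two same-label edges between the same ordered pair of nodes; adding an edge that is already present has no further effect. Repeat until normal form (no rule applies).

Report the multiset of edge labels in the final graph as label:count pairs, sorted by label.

Answer: (no edges)

Derivation:
[0] host  ⇒  6 nodes, 2 edges  {3-p->3 5-p->5}
[1] R1 @ {0↦0, 1↦2, 2↦3}  ⇒  4 nodes, 1 edges  {5-p->5}
[2] R1 @ {0↦0, 1↦4, 2↦5}  ⇒  2 nodes, 0 edges  {∅}
normal form: no rule applies after step 2
NF edges: []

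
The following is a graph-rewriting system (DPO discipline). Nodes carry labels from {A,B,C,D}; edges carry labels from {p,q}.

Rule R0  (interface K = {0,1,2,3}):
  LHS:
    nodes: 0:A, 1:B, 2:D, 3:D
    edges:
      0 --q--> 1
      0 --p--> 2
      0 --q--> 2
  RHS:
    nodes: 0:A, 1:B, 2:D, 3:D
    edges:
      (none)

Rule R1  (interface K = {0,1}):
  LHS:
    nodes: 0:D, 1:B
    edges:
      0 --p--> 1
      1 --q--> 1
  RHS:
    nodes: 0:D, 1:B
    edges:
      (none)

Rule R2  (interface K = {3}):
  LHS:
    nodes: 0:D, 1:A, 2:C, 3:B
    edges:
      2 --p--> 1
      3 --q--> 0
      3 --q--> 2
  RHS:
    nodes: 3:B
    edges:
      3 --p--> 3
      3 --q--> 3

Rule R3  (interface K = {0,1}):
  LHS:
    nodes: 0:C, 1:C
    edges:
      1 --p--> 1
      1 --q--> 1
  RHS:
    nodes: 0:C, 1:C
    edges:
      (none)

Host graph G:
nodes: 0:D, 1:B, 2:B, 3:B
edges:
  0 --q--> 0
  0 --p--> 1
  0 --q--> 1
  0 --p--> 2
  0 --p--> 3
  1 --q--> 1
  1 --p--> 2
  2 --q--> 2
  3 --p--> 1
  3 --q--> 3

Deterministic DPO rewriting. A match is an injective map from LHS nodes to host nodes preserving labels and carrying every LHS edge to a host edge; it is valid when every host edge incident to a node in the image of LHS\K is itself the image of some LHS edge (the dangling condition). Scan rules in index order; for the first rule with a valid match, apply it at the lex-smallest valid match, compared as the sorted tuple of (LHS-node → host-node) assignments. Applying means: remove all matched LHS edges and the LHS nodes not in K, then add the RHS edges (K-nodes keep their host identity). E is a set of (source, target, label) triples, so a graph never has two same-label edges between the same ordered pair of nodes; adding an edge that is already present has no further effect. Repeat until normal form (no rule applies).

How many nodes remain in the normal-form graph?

Answer: 4

Steps:
[0] host  ⇒  4 nodes, 10 edges  {0-q->0 0-p->1 0-q->1 0-p->2 0-p->3 1-q->1 1-p->2 2-q->2 3-p->1 3-q->3}
[1] R1 @ {0↦0, 1↦1}  ⇒  4 nodes, 8 edges  {0-q->0 0-q->1 0-p->2 0-p->3 1-p->2 2-q->2 3-p->1 3-q->3}
[2] R1 @ {0↦0, 1↦2}  ⇒  4 nodes, 6 edges  {0-q->0 0-q->1 0-p->3 1-p->2 3-p->1 3-q->3}
[3] R1 @ {0↦0, 1↦3}  ⇒  4 nodes, 4 edges  {0-q->0 0-q->1 1-p->2 3-p->1}
normal form: no rule applies after step 3
NF nodes: {0:D, 1:B, 2:B, 3:B}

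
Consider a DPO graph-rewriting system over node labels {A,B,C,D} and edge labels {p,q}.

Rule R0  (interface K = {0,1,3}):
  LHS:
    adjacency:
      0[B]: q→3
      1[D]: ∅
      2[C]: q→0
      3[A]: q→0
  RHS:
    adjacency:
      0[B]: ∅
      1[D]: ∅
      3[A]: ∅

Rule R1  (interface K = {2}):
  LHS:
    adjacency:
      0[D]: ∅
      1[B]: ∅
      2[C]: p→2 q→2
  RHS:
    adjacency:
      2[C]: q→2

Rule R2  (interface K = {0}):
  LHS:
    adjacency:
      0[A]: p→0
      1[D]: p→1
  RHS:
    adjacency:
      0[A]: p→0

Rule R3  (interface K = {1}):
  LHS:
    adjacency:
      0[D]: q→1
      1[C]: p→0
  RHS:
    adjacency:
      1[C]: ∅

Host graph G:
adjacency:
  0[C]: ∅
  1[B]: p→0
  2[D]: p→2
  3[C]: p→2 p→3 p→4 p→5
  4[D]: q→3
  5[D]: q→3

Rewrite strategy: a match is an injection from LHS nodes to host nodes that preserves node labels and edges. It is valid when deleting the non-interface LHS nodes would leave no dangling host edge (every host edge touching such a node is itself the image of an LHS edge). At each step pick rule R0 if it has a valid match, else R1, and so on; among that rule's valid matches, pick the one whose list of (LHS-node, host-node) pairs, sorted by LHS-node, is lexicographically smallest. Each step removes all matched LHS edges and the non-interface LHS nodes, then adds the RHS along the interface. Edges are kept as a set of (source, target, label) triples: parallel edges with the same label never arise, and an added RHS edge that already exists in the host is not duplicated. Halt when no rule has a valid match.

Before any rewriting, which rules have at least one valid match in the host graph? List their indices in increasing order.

Answer: [R3]

Steps:
R0: no valid match — LHS pattern not found
R1: no valid match — LHS pattern not found
R2: no valid match — LHS pattern not found
R3: 2 valid matches — {0↦4, 1↦3}, {0↦5, 1↦3}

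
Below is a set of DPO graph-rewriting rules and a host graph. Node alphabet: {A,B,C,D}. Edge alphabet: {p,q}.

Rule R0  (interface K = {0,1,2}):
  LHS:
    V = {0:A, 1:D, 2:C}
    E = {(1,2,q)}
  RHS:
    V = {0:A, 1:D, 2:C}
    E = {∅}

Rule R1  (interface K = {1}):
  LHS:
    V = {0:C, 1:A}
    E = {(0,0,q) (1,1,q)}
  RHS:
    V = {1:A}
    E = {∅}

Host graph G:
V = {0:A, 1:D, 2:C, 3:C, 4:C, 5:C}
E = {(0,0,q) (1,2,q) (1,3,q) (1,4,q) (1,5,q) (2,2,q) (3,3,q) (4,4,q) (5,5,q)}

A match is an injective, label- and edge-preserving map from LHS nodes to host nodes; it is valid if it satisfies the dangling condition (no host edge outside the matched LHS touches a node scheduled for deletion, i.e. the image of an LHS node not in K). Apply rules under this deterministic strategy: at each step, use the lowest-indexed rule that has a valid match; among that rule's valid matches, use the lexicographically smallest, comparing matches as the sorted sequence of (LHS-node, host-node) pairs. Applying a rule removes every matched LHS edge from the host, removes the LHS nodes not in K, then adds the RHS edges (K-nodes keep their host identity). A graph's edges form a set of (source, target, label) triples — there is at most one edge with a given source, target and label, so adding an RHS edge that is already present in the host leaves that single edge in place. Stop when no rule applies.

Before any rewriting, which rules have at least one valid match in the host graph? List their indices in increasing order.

R0: 4 valid matches — {0↦0, 1↦1, 2↦2}, {0↦0, 1↦1, 2↦3}, {0↦0, 1↦1, 2↦4} (+1 more)
R1: no valid match — 4 raw matches, all fail dangling condition

Answer: [R0]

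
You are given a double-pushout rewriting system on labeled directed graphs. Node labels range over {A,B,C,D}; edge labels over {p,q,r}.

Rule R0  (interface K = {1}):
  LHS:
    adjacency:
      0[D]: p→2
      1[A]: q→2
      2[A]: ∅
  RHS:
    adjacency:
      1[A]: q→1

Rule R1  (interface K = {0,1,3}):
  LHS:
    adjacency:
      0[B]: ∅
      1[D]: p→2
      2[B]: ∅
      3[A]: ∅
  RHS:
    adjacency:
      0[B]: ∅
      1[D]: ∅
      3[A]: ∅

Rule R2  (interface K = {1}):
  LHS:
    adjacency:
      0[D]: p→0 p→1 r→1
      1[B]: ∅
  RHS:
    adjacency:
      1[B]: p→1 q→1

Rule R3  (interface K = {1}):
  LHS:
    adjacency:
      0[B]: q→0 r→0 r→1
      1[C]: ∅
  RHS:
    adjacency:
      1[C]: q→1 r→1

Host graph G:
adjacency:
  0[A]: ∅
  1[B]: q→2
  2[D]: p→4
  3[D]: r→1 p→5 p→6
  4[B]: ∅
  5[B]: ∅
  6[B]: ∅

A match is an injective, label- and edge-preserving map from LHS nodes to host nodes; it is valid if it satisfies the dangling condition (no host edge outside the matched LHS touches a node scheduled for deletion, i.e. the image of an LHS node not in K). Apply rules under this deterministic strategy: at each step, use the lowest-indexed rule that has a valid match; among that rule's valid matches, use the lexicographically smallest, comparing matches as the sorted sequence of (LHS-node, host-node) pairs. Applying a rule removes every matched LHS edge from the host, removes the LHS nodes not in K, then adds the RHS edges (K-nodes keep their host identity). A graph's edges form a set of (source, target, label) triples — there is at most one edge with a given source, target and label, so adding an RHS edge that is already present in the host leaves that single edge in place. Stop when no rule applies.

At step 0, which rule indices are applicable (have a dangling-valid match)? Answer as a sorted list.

Answer: [R1]

Steps:
R0: no valid match — LHS pattern not found
R1: 9 valid matches — {0↦1, 1↦2, 2↦4, 3↦0}, {0↦1, 1↦3, 2↦5, 3↦0}, {0↦1, 1↦3, 2↦6, 3↦0} (+6 more)
R2: no valid match — LHS pattern not found
R3: no valid match — LHS pattern not found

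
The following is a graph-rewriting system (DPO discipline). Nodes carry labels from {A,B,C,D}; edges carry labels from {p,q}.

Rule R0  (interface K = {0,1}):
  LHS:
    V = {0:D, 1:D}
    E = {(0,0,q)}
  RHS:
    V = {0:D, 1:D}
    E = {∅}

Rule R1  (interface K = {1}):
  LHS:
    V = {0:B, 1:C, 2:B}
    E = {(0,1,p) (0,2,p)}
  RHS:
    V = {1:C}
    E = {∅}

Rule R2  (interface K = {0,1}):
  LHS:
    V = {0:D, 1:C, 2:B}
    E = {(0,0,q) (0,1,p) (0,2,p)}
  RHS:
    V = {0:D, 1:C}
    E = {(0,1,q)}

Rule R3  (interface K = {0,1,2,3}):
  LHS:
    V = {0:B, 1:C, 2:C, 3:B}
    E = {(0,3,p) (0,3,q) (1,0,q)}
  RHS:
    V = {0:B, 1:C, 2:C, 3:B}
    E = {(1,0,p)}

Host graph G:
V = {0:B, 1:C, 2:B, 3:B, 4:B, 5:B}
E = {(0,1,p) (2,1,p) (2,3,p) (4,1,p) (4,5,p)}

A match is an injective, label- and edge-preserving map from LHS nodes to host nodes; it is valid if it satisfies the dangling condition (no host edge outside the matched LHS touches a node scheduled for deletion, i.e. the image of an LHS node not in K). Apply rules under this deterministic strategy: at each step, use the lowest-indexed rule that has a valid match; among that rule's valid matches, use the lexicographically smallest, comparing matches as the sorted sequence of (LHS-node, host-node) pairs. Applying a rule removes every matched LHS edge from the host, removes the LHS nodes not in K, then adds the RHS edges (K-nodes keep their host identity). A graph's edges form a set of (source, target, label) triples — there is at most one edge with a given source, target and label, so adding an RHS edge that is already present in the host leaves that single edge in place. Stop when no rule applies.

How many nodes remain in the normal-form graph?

Answer: 2

Steps:
[0] host  ⇒  6 nodes, 5 edges  {0-p->1 2-p->1 2-p->3 4-p->1 4-p->5}
[1] R1 @ {0↦2, 1↦1, 2↦3}  ⇒  4 nodes, 3 edges  {0-p->1 4-p->1 4-p->5}
[2] R1 @ {0↦4, 1↦1, 2↦5}  ⇒  2 nodes, 1 edges  {0-p->1}
normal form: no rule applies after step 2
NF nodes: {0:B, 1:C}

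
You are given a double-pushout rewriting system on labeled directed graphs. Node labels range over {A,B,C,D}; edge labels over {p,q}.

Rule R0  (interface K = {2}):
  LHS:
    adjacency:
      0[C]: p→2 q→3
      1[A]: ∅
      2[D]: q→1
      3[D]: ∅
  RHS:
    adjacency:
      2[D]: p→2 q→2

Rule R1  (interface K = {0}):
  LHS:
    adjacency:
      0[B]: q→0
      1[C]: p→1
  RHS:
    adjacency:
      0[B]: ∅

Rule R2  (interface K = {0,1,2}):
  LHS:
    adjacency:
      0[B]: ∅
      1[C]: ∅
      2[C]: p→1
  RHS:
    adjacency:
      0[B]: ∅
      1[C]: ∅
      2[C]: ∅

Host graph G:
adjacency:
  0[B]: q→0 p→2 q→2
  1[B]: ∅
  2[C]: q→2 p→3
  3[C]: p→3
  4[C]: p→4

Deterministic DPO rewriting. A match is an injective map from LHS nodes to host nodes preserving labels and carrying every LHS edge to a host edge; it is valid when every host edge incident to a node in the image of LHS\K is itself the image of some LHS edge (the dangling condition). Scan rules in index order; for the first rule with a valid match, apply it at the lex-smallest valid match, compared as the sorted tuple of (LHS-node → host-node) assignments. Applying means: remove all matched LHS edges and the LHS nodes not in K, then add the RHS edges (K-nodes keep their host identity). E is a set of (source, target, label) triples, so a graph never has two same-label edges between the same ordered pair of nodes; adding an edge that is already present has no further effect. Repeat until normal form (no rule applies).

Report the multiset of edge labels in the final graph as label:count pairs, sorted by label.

Answer: p:2 q:2

Steps:
start.  V:5 E:7  edges: 0-q->0 0-p->2 0-q->2 2-q->2 2-p->3 3-p->3 4-p->4
1. fire R1 via {0↦0, 1↦4}  →  V:4 E:5  edges: 0-p->2 0-q->2 2-q->2 2-p->3 3-p->3
2. fire R2 via {0↦0, 1↦3, 2↦2}  →  V:4 E:4  edges: 0-p->2 0-q->2 2-q->2 3-p->3
normal form: no rule applies after step 2
NF edges: [(0, 2, 'p'), (0, 2, 'q'), (2, 2, 'q'), (3, 3, 'p')]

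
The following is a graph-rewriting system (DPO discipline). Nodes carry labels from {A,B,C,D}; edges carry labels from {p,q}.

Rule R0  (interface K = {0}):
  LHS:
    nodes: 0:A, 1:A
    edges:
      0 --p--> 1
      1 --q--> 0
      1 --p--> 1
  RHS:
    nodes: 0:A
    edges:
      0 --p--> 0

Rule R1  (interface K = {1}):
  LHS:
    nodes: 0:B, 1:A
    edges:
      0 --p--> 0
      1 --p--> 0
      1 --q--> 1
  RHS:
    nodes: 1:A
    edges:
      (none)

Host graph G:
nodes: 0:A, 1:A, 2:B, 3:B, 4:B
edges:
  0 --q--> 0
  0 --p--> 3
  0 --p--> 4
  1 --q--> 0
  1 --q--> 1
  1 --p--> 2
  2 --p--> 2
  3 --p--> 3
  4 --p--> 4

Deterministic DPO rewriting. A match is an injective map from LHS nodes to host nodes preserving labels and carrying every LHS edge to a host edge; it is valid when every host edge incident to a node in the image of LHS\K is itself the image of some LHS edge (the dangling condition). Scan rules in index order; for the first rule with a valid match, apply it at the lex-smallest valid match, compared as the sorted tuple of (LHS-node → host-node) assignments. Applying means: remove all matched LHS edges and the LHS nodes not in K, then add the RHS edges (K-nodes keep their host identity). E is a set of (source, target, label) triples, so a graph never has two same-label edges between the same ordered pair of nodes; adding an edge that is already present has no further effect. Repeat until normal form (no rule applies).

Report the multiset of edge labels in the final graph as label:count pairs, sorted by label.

[0] host  ⇒  5 nodes, 9 edges  {0-q->0 0-p->3 0-p->4 1-q->0 1-q->1 1-p->2 2-p->2 3-p->3 4-p->4}
[1] R1 @ {0↦2, 1↦1}  ⇒  4 nodes, 6 edges  {0-q->0 0-p->3 0-p->4 1-q->0 3-p->3 4-p->4}
[2] R1 @ {0↦3, 1↦0}  ⇒  3 nodes, 3 edges  {0-p->4 1-q->0 4-p->4}
final graph: no rule applies after step 2
NF edges: [(0, 4, 'p'), (1, 0, 'q'), (4, 4, 'p')]

Answer: p:2 q:1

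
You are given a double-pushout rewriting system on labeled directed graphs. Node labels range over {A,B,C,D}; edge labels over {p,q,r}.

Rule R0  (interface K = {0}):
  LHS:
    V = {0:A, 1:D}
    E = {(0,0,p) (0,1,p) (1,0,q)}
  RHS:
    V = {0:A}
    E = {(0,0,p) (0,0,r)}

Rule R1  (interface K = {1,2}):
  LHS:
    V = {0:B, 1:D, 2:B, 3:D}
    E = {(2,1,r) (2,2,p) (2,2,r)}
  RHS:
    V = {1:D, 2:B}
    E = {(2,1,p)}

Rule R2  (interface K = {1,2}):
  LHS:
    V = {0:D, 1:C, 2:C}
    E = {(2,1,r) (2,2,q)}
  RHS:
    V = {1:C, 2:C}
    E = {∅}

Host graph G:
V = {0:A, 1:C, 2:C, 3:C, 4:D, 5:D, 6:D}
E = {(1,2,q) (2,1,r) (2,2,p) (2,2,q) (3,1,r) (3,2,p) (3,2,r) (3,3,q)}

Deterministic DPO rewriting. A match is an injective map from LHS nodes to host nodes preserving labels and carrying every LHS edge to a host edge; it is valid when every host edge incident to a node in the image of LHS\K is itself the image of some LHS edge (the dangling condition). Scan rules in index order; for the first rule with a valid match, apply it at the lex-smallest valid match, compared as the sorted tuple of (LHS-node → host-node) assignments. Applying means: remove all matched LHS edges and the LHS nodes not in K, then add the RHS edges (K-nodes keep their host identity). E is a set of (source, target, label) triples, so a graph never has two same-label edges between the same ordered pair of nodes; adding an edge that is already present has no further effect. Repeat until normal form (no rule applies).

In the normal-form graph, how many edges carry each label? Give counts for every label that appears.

Answer: p:2 q:1 r:1

Derivation:
initial: |V|=7 |E|=8  E = 1-q->2 2-r->1 2-p->2 2-q->2 3-r->1 3-p->2 3-r->2 3-q->3
step 1: apply R2 at {0↦4, 1↦1, 2↦2}  → |V|=6 |E|=6  E = 1-q->2 2-p->2 3-r->1 3-p->2 3-r->2 3-q->3
step 2: apply R2 at {0↦5, 1↦1, 2↦3}  → |V|=5 |E|=4  E = 1-q->2 2-p->2 3-p->2 3-r->2
halt: no rule applies after step 2
NF edges: [(1, 2, 'q'), (2, 2, 'p'), (3, 2, 'p'), (3, 2, 'r')]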